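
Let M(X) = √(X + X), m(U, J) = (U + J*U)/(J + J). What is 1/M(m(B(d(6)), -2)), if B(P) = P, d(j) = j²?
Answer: √2/6 ≈ 0.23570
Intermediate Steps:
m(U, J) = (U + J*U)/(2*J) (m(U, J) = (U + J*U)/((2*J)) = (U + J*U)*(1/(2*J)) = (U + J*U)/(2*J))
M(X) = √2*√X (M(X) = √(2*X) = √2*√X)
1/M(m(B(d(6)), -2)) = 1/(√2*√((½)*6²*(1 - 2)/(-2))) = 1/(√2*√((½)*36*(-½)*(-1))) = 1/(√2*√9) = 1/(√2*3) = 1/(3*√2) = √2/6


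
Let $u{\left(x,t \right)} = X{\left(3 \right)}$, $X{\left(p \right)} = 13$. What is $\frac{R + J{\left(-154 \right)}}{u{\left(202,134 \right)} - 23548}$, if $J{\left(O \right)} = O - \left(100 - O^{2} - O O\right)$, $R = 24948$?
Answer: $- \frac{8014}{2615} \approx -3.0646$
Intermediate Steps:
$u{\left(x,t \right)} = 13$
$J{\left(O \right)} = -100 + O + 2 O^{2}$ ($J{\left(O \right)} = O + \left(\left(O^{2} + O^{2}\right) - 100\right) = O + \left(2 O^{2} - 100\right) = O + \left(-100 + 2 O^{2}\right) = -100 + O + 2 O^{2}$)
$\frac{R + J{\left(-154 \right)}}{u{\left(202,134 \right)} - 23548} = \frac{24948 - \left(254 - 47432\right)}{13 - 23548} = \frac{24948 - -47178}{-23535} = \left(24948 - -47178\right) \left(- \frac{1}{23535}\right) = \left(24948 + 47178\right) \left(- \frac{1}{23535}\right) = 72126 \left(- \frac{1}{23535}\right) = - \frac{8014}{2615}$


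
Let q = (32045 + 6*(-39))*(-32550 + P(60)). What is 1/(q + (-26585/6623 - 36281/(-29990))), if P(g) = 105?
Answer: -198623770/205001161708659237 ≈ -9.6889e-10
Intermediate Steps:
q = -1032107895 (q = (32045 + 6*(-39))*(-32550 + 105) = (32045 - 234)*(-32445) = 31811*(-32445) = -1032107895)
1/(q + (-26585/6623 - 36281/(-29990))) = 1/(-1032107895 + (-26585/6623 - 36281/(-29990))) = 1/(-1032107895 + (-26585*1/6623 - 36281*(-1/29990))) = 1/(-1032107895 + (-26585/6623 + 36281/29990)) = 1/(-1032107895 - 556995087/198623770) = 1/(-205001161708659237/198623770) = -198623770/205001161708659237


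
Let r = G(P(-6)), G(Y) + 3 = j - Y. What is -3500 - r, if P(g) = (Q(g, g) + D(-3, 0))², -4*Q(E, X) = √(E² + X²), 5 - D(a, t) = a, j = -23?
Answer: -6811/2 - 24*√2 ≈ -3439.4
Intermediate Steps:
D(a, t) = 5 - a
Q(E, X) = -√(E² + X²)/4
P(g) = (8 - √2*√(g²)/4)² (P(g) = (-√(g² + g²)/4 + (5 - 1*(-3)))² = (-√2*√(g²)/4 + (5 + 3))² = (-√2*√(g²)/4 + 8)² = (8 - √2*√(g²)/4)²)
G(Y) = -26 - Y (G(Y) = -3 + (-23 - Y) = -26 - Y)
r = -26 - (-32 + 6*√2)²/16 (r = -26 - (-32 + √2*√((-6)²))²/16 = -26 - (-32 + √2*√36)²/16 = -26 - (-32 + √2*6)²/16 = -26 - (-32 + 6*√2)²/16 ≈ -60.559)
-3500 - r = -3500 - (-189/2 + 24*√2) = -3500 + (189/2 - 24*√2) = -6811/2 - 24*√2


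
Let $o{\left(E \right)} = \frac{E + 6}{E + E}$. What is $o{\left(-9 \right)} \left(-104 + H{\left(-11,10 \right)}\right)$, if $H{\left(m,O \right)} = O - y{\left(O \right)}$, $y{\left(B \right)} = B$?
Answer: $- \frac{52}{3} \approx -17.333$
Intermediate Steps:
$o{\left(E \right)} = \frac{6 + E}{2 E}$
$H{\left(m,O \right)} = 0$ ($H{\left(m,O \right)} = O - O = 0$)
$o{\left(-9 \right)} \left(-104 + H{\left(-11,10 \right)}\right) = \frac{6 - 9}{2 \left(-9\right)} \left(-104 + 0\right) = \frac{1}{2} \left(- \frac{1}{9}\right) \left(-3\right) \left(-104\right) = \frac{1}{6} \left(-104\right) = - \frac{52}{3}$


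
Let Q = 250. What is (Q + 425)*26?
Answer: 17550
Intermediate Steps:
(Q + 425)*26 = (250 + 425)*26 = 675*26 = 17550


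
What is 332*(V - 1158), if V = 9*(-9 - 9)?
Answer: -438240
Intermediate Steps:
V = -162 (V = 9*(-18) = -162)
332*(V - 1158) = 332*(-162 - 1158) = 332*(-1320) = -438240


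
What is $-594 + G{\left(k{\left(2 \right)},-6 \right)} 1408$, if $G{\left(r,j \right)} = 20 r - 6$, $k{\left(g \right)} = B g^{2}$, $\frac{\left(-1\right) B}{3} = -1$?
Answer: $328878$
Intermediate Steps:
$B = 3$ ($B = \left(-3\right) \left(-1\right) = 3$)
$k{\left(g \right)} = 3 g^{2}$
$G{\left(r,j \right)} = -6 + 20 r$
$-594 + G{\left(k{\left(2 \right)},-6 \right)} 1408 = -594 + \left(-6 + 20 \cdot 3 \cdot 2^{2}\right) 1408 = -594 + \left(-6 + 20 \cdot 3 \cdot 4\right) 1408 = -594 + \left(-6 + 20 \cdot 12\right) 1408 = -594 + \left(-6 + 240\right) 1408 = -594 + 234 \cdot 1408 = -594 + 329472 = 328878$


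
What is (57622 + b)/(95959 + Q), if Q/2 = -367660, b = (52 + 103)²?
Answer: -81647/639361 ≈ -0.12770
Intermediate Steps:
b = 24025 (b = 155² = 24025)
Q = -735320 (Q = 2*(-367660) = -735320)
(57622 + b)/(95959 + Q) = (57622 + 24025)/(95959 - 735320) = 81647/(-639361) = 81647*(-1/639361) = -81647/639361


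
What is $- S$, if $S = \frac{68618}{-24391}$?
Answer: $\frac{68618}{24391} \approx 2.8133$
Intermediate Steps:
$S = - \frac{68618}{24391}$ ($S = 68618 \left(- \frac{1}{24391}\right) = - \frac{68618}{24391} \approx -2.8133$)
$- S = \left(-1\right) \left(- \frac{68618}{24391}\right) = \frac{68618}{24391}$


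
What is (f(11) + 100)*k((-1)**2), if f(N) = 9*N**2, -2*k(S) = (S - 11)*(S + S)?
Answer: 11890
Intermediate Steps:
k(S) = -S*(-11 + S) (k(S) = -(S - 11)*(S + S)/2 = -(-11 + S)*2*S/2 = -S*(-11 + S))
(f(11) + 100)*k((-1)**2) = (9*11**2 + 100)*((-1)**2*(11 - 1*(-1)**2)) = (9*121 + 100)*(1*(11 - 1*1)) = (1089 + 100)*(1*(11 - 1)) = 1189*(1*10) = 1189*10 = 11890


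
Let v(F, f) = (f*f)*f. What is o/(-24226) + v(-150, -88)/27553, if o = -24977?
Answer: -15821149391/667498978 ≈ -23.702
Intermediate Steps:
v(F, f) = f³ (v(F, f) = f²*f = f³)
o/(-24226) + v(-150, -88)/27553 = -24977/(-24226) + (-88)³/27553 = -24977*(-1/24226) - 681472*1/27553 = 24977/24226 - 681472/27553 = -15821149391/667498978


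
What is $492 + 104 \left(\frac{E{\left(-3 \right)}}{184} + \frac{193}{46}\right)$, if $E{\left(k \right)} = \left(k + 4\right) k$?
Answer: $\frac{21313}{23} \approx 926.65$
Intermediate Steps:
$E{\left(k \right)} = k \left(4 + k\right)$ ($E{\left(k \right)} = \left(4 + k\right) k = k \left(4 + k\right)$)
$492 + 104 \left(\frac{E{\left(-3 \right)}}{184} + \frac{193}{46}\right) = 492 + 104 \left(\frac{\left(-3\right) \left(4 - 3\right)}{184} + \frac{193}{46}\right) = 492 + 104 \left(\left(-3\right) 1 \cdot \frac{1}{184} + 193 \cdot \frac{1}{46}\right) = 492 + 104 \left(\left(-3\right) \frac{1}{184} + \frac{193}{46}\right) = 492 + 104 \left(- \frac{3}{184} + \frac{193}{46}\right) = 492 + 104 \cdot \frac{769}{184} = 492 + \frac{9997}{23} = \frac{21313}{23}$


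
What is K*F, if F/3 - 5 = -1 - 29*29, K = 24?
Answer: -60264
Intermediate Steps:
F = -2511 (F = 15 + 3*(-1 - 29*29) = 15 + 3*(-1 - 841) = 15 + 3*(-842) = 15 - 2526 = -2511)
K*F = 24*(-2511) = -60264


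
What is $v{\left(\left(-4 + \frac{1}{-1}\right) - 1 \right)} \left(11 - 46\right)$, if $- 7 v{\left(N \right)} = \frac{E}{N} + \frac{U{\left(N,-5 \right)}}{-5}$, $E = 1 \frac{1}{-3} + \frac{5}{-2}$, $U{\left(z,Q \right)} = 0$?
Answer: $\frac{85}{36} \approx 2.3611$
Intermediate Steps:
$E = - \frac{17}{6}$ ($E = 1 \left(- \frac{1}{3}\right) + 5 \left(- \frac{1}{2}\right) = - \frac{1}{3} - \frac{5}{2} = - \frac{17}{6} \approx -2.8333$)
$v{\left(N \right)} = \frac{17}{42 N}$ ($v{\left(N \right)} = - \frac{- \frac{17}{6 N} + \frac{0}{-5}}{7} = - \frac{- \frac{17}{6 N} + 0 \left(- \frac{1}{5}\right)}{7} = - \frac{- \frac{17}{6 N} + 0}{7} = - \frac{\left(- \frac{17}{6}\right) \frac{1}{N}}{7} = \frac{17}{42 N}$)
$v{\left(\left(-4 + \frac{1}{-1}\right) - 1 \right)} \left(11 - 46\right) = \frac{17}{42 \left(\left(-4 + \frac{1}{-1}\right) - 1\right)} \left(11 - 46\right) = \frac{17}{42 \left(\left(-4 - 1\right) - 1\right)} \left(-35\right) = \frac{17}{42 \left(-5 - 1\right)} \left(-35\right) = \frac{17}{42 \left(-6\right)} \left(-35\right) = \frac{17}{42} \left(- \frac{1}{6}\right) \left(-35\right) = \left(- \frac{17}{252}\right) \left(-35\right) = \frac{85}{36}$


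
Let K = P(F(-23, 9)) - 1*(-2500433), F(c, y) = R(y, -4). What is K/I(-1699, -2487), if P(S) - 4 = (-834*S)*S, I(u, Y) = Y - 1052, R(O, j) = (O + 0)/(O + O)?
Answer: -5000457/7078 ≈ -706.48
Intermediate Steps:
R(O, j) = ½ (R(O, j) = O/((2*O)) = O*(1/(2*O)) = ½)
F(c, y) = ½
I(u, Y) = -1052 + Y
P(S) = 4 - 834*S² (P(S) = 4 + (-834*S)*S = 4 - 834*S²)
K = 5000457/2 (K = (4 - 834*(½)²) - 1*(-2500433) = (4 - 834*¼) + 2500433 = (4 - 417/2) + 2500433 = -409/2 + 2500433 = 5000457/2 ≈ 2.5002e+6)
K/I(-1699, -2487) = 5000457/(2*(-1052 - 2487)) = (5000457/2)/(-3539) = (5000457/2)*(-1/3539) = -5000457/7078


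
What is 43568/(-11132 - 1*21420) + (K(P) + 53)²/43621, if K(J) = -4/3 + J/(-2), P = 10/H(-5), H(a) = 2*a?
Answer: -8153522915/6389778564 ≈ -1.2760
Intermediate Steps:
P = -1 (P = 10/((2*(-5))) = 10/(-10) = 10*(-⅒) = -1)
K(J) = -4/3 - J/2 (K(J) = -4*⅓ + J*(-½) = -4/3 - J/2)
43568/(-11132 - 1*21420) + (K(P) + 53)²/43621 = 43568/(-11132 - 1*21420) + ((-4/3 - ½*(-1)) + 53)²/43621 = 43568/(-11132 - 21420) + ((-4/3 + ½) + 53)²*(1/43621) = 43568/(-32552) + (-⅚ + 53)²*(1/43621) = 43568*(-1/32552) + (313/6)²*(1/43621) = -5446/4069 + (97969/36)*(1/43621) = -5446/4069 + 97969/1570356 = -8153522915/6389778564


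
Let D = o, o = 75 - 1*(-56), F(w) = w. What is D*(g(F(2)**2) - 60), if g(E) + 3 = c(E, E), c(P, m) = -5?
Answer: -8908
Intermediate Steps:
o = 131 (o = 75 + 56 = 131)
g(E) = -8 (g(E) = -3 - 5 = -8)
D = 131
D*(g(F(2)**2) - 60) = 131*(-8 - 60) = 131*(-68) = -8908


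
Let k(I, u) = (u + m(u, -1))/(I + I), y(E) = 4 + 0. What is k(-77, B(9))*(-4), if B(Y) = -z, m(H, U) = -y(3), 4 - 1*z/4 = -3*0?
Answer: -40/77 ≈ -0.51948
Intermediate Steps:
y(E) = 4
z = 16 (z = 16 - (-12)*0 = 16 - 4*0 = 16 + 0 = 16)
m(H, U) = -4 (m(H, U) = -1*4 = -4)
B(Y) = -16 (B(Y) = -1*16 = -16)
k(I, u) = (-4 + u)/(2*I) (k(I, u) = (u - 4)/(I + I) = (-4 + u)/((2*I)) = (-4 + u)*(1/(2*I)) = (-4 + u)/(2*I))
k(-77, B(9))*(-4) = ((½)*(-4 - 16)/(-77))*(-4) = ((½)*(-1/77)*(-20))*(-4) = (10/77)*(-4) = -40/77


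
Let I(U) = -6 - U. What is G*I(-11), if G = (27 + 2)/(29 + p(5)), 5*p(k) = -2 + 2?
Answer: 5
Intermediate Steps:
p(k) = 0 (p(k) = (-2 + 2)/5 = (⅕)*0 = 0)
G = 1 (G = (27 + 2)/(29 + 0) = 29/29 = 29*(1/29) = 1)
G*I(-11) = 1*(-6 - 1*(-11)) = 1*(-6 + 11) = 1*5 = 5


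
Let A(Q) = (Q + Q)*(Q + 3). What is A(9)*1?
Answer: 216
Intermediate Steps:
A(Q) = 2*Q*(3 + Q) (A(Q) = (2*Q)*(3 + Q) = 2*Q*(3 + Q))
A(9)*1 = (2*9*(3 + 9))*1 = (2*9*12)*1 = 216*1 = 216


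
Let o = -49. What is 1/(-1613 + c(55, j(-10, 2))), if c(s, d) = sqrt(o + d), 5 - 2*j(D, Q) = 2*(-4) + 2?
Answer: -3226/5203625 - I*sqrt(174)/5203625 ≈ -0.00061995 - 2.5349e-6*I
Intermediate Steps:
j(D, Q) = 11/2 (j(D, Q) = 5/2 - (2*(-4) + 2)/2 = 5/2 - (-8 + 2)/2 = 5/2 - 1/2*(-6) = 5/2 + 3 = 11/2)
c(s, d) = sqrt(-49 + d)
1/(-1613 + c(55, j(-10, 2))) = 1/(-1613 + sqrt(-49 + 11/2)) = 1/(-1613 + sqrt(-87/2)) = 1/(-1613 + I*sqrt(174)/2)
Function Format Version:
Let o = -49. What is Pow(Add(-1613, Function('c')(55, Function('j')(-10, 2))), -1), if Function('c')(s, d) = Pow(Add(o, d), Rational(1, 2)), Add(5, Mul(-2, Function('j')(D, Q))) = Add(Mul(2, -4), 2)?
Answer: Add(Rational(-3226, 5203625), Mul(Rational(-1, 5203625), I, Pow(174, Rational(1, 2)))) ≈ Add(-0.00061995, Mul(-2.5349e-6, I))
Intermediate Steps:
Function('j')(D, Q) = Rational(11, 2) (Function('j')(D, Q) = Add(Rational(5, 2), Mul(Rational(-1, 2), Add(Mul(2, -4), 2))) = Add(Rational(5, 2), Mul(Rational(-1, 2), Add(-8, 2))) = Add(Rational(5, 2), Mul(Rational(-1, 2), -6)) = Add(Rational(5, 2), 3) = Rational(11, 2))
Function('c')(s, d) = Pow(Add(-49, d), Rational(1, 2))
Pow(Add(-1613, Function('c')(55, Function('j')(-10, 2))), -1) = Pow(Add(-1613, Pow(Add(-49, Rational(11, 2)), Rational(1, 2))), -1) = Pow(Add(-1613, Pow(Rational(-87, 2), Rational(1, 2))), -1) = Pow(Add(-1613, Mul(Rational(1, 2), I, Pow(174, Rational(1, 2)))), -1)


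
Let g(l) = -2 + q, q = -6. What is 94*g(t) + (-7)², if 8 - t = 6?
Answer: -703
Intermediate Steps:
t = 2 (t = 8 - 1*6 = 8 - 6 = 2)
g(l) = -8 (g(l) = -2 - 6 = -8)
94*g(t) + (-7)² = 94*(-8) + (-7)² = -752 + 49 = -703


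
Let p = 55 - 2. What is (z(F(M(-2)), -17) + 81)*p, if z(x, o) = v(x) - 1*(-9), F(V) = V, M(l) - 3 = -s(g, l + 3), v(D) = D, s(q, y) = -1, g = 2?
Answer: 4982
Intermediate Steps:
p = 53
M(l) = 4 (M(l) = 3 - 1*(-1) = 3 + 1 = 4)
z(x, o) = 9 + x (z(x, o) = x - 1*(-9) = x + 9 = 9 + x)
(z(F(M(-2)), -17) + 81)*p = ((9 + 4) + 81)*53 = (13 + 81)*53 = 94*53 = 4982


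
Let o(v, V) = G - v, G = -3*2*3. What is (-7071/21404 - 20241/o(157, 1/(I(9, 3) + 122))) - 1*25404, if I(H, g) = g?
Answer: -94723761861/3745700 ≈ -25289.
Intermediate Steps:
G = -18 (G = -6*3 = -18)
o(v, V) = -18 - v
(-7071/21404 - 20241/o(157, 1/(I(9, 3) + 122))) - 1*25404 = (-7071/21404 - 20241/(-18 - 1*157)) - 1*25404 = (-7071*1/21404 - 20241/(-18 - 157)) - 25404 = (-7071/21404 - 20241/(-175)) - 25404 = (-7071/21404 - 20241*(-1/175)) - 25404 = (-7071/21404 + 20241/175) - 25404 = 432000939/3745700 - 25404 = -94723761861/3745700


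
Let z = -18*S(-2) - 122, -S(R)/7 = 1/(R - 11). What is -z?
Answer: 1712/13 ≈ 131.69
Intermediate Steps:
S(R) = -7/(-11 + R) (S(R) = -7/(R - 11) = -7/(-11 + R))
z = -1712/13 (z = -(-126)/(-11 - 2) - 122 = -(-126)/(-13) - 122 = -(-126)*(-1)/13 - 122 = -18*7/13 - 122 = -126/13 - 122 = -1712/13 ≈ -131.69)
-z = -1*(-1712/13) = 1712/13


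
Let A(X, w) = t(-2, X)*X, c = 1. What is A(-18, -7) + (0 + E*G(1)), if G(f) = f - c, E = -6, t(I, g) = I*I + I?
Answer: -36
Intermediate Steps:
t(I, g) = I + I**2 (t(I, g) = I**2 + I = I + I**2)
G(f) = -1 + f (G(f) = f - 1*1 = f - 1 = -1 + f)
A(X, w) = 2*X (A(X, w) = (-2*(1 - 2))*X = (-2*(-1))*X = 2*X)
A(-18, -7) + (0 + E*G(1)) = 2*(-18) + (0 - 6*(-1 + 1)) = -36 + (0 - 6*0) = -36 + (0 + 0) = -36 + 0 = -36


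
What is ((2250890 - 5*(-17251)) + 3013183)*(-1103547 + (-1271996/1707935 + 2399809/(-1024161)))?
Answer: -10327900117525547865864448/1749200417535 ≈ -5.9044e+12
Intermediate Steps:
((2250890 - 5*(-17251)) + 3013183)*(-1103547 + (-1271996/1707935 + 2399809/(-1024161))) = ((2250890 + 86255) + 3013183)*(-1103547 + (-1271996*1/1707935 + 2399809*(-1/1024161))) = (2337145 + 3013183)*(-1103547 + (-1271996/1707935 - 2399809/1024161)) = 5350328*(-1103547 - 5401446479771/1749200417535) = 5350328*(-1930330274615976416/1749200417535) = -10327900117525547865864448/1749200417535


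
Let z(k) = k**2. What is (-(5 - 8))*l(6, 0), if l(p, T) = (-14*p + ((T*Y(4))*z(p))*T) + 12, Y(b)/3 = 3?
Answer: -216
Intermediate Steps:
Y(b) = 9 (Y(b) = 3*3 = 9)
l(p, T) = 12 - 14*p + 9*T**2*p**2 (l(p, T) = (-14*p + ((T*9)*p**2)*T) + 12 = (-14*p + ((9*T)*p**2)*T) + 12 = (-14*p + (9*T*p**2)*T) + 12 = (-14*p + 9*T**2*p**2) + 12 = 12 - 14*p + 9*T**2*p**2)
(-(5 - 8))*l(6, 0) = (-(5 - 8))*(12 - 14*6 + 9*0**2*6**2) = (-1*(-3))*(12 - 84 + 9*0*36) = 3*(12 - 84 + 0) = 3*(-72) = -216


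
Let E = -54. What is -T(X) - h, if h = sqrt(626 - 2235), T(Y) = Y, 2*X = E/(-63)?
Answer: -3/7 - I*sqrt(1609) ≈ -0.42857 - 40.112*I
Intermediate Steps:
X = 3/7 (X = (-54/(-63))/2 = (-54*(-1/63))/2 = (1/2)*(6/7) = 3/7 ≈ 0.42857)
h = I*sqrt(1609) (h = sqrt(-1609) = I*sqrt(1609) ≈ 40.112*I)
-T(X) - h = -1*3/7 - I*sqrt(1609) = -3/7 - I*sqrt(1609)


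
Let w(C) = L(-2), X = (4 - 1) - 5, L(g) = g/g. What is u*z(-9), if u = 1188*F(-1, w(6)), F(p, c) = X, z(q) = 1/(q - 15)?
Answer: 99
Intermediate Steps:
L(g) = 1
X = -2 (X = 3 - 5 = -2)
w(C) = 1
z(q) = 1/(-15 + q)
F(p, c) = -2
u = -2376 (u = 1188*(-2) = -2376)
u*z(-9) = -2376/(-15 - 9) = -2376/(-24) = -2376*(-1/24) = 99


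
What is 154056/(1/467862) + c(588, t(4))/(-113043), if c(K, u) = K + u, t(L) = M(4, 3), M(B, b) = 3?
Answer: 2715931487837035/37681 ≈ 7.2077e+10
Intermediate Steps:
t(L) = 3
154056/(1/467862) + c(588, t(4))/(-113043) = 154056/(1/467862) + (588 + 3)/(-113043) = 154056/(1/467862) + 591*(-1/113043) = 154056*467862 - 197/37681 = 72076948272 - 197/37681 = 2715931487837035/37681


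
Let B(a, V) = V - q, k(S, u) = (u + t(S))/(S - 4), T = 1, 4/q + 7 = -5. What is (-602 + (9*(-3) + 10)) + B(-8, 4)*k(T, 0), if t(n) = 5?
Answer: -5636/9 ≈ -626.22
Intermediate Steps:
q = -⅓ (q = 4/(-7 - 5) = 4/(-12) = 4*(-1/12) = -⅓ ≈ -0.33333)
k(S, u) = (5 + u)/(-4 + S) (k(S, u) = (u + 5)/(S - 4) = (5 + u)/(-4 + S))
B(a, V) = ⅓ + V (B(a, V) = V - 1*(-⅓) = V + ⅓ = ⅓ + V)
(-602 + (9*(-3) + 10)) + B(-8, 4)*k(T, 0) = (-602 + (9*(-3) + 10)) + (⅓ + 4)*((5 + 0)/(-4 + 1)) = (-602 + (-27 + 10)) + 13*(5/(-3))/3 = (-602 - 17) + 13*(-⅓*5)/3 = -619 + (13/3)*(-5/3) = -619 - 65/9 = -5636/9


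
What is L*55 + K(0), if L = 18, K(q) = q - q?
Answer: 990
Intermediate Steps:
K(q) = 0
L*55 + K(0) = 18*55 + 0 = 990 + 0 = 990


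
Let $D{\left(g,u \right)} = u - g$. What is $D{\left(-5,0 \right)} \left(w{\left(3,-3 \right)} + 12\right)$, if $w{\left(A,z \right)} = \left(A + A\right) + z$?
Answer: $75$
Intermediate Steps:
$w{\left(A,z \right)} = z + 2 A$ ($w{\left(A,z \right)} = 2 A + z = z + 2 A$)
$D{\left(-5,0 \right)} \left(w{\left(3,-3 \right)} + 12\right) = \left(0 - -5\right) \left(\left(-3 + 2 \cdot 3\right) + 12\right) = \left(0 + 5\right) \left(\left(-3 + 6\right) + 12\right) = 5 \left(3 + 12\right) = 5 \cdot 15 = 75$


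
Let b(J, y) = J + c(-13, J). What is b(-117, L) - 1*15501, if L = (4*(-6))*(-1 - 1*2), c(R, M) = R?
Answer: -15631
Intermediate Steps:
L = 72 (L = -24*(-1 - 2) = -24*(-3) = 72)
b(J, y) = -13 + J (b(J, y) = J - 13 = -13 + J)
b(-117, L) - 1*15501 = (-13 - 117) - 1*15501 = -130 - 15501 = -15631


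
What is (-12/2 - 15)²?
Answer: 441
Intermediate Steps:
(-12/2 - 15)² = (-12*½ - 15)² = (-6 - 15)² = (-21)² = 441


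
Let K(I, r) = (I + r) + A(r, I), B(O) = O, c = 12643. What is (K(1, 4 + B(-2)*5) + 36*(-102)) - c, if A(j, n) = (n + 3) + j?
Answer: -16322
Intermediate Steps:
A(j, n) = 3 + j + n (A(j, n) = (3 + n) + j = 3 + j + n)
K(I, r) = 3 + 2*I + 2*r (K(I, r) = (I + r) + (3 + r + I) = (I + r) + (3 + I + r) = 3 + 2*I + 2*r)
(K(1, 4 + B(-2)*5) + 36*(-102)) - c = ((3 + 2*1 + 2*(4 - 2*5)) + 36*(-102)) - 1*12643 = ((3 + 2 + 2*(4 - 10)) - 3672) - 12643 = ((3 + 2 + 2*(-6)) - 3672) - 12643 = ((3 + 2 - 12) - 3672) - 12643 = (-7 - 3672) - 12643 = -3679 - 12643 = -16322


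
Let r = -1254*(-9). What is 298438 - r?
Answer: 287152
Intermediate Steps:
r = 11286
298438 - r = 298438 - 1*11286 = 298438 - 11286 = 287152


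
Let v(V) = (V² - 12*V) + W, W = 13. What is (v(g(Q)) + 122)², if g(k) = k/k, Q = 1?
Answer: 15376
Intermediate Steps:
g(k) = 1
v(V) = 13 + V² - 12*V (v(V) = (V² - 12*V) + 13 = 13 + V² - 12*V)
(v(g(Q)) + 122)² = ((13 + 1² - 12*1) + 122)² = ((13 + 1 - 12) + 122)² = (2 + 122)² = 124² = 15376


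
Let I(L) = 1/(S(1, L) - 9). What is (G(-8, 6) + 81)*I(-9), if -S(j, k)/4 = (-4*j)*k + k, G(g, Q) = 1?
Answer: -82/117 ≈ -0.70085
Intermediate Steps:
S(j, k) = -4*k + 16*j*k (S(j, k) = -4*((-4*j)*k + k) = -4*(-4*j*k + k) = -4*(k - 4*j*k) = -4*k + 16*j*k)
I(L) = 1/(-9 + 12*L) (I(L) = 1/(4*L*(-1 + 4*1) - 9) = 1/(4*L*(-1 + 4) - 9) = 1/(4*L*3 - 9) = 1/(12*L - 9) = 1/(-9 + 12*L))
(G(-8, 6) + 81)*I(-9) = (1 + 81)*(1/(3*(-3 + 4*(-9)))) = 82*(1/(3*(-3 - 36))) = 82*((⅓)/(-39)) = 82*((⅓)*(-1/39)) = 82*(-1/117) = -82/117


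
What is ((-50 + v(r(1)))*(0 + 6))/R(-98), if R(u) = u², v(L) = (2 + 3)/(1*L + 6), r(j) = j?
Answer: -1035/33614 ≈ -0.030791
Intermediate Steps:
v(L) = 5/(6 + L) (v(L) = 5/(L + 6) = 5/(6 + L))
((-50 + v(r(1)))*(0 + 6))/R(-98) = ((-50 + 5/(6 + 1))*(0 + 6))/((-98)²) = ((-50 + 5/7)*6)/9604 = ((-50 + 5*(⅐))*6)*(1/9604) = ((-50 + 5/7)*6)*(1/9604) = -345/7*6*(1/9604) = -2070/7*1/9604 = -1035/33614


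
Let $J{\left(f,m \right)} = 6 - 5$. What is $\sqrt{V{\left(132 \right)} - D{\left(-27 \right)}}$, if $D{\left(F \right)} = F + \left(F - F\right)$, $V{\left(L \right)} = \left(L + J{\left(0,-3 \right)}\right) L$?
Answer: $\sqrt{17583} \approx 132.6$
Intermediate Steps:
$J{\left(f,m \right)} = 1$ ($J{\left(f,m \right)} = 6 - 5 = 1$)
$V{\left(L \right)} = L \left(1 + L\right)$ ($V{\left(L \right)} = \left(L + 1\right) L = \left(1 + L\right) L = L \left(1 + L\right)$)
$D{\left(F \right)} = F$ ($D{\left(F \right)} = F + 0 = F$)
$\sqrt{V{\left(132 \right)} - D{\left(-27 \right)}} = \sqrt{132 \left(1 + 132\right) - -27} = \sqrt{132 \cdot 133 + 27} = \sqrt{17556 + 27} = \sqrt{17583}$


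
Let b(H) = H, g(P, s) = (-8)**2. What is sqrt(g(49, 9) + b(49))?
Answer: sqrt(113) ≈ 10.630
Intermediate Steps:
g(P, s) = 64
sqrt(g(49, 9) + b(49)) = sqrt(64 + 49) = sqrt(113)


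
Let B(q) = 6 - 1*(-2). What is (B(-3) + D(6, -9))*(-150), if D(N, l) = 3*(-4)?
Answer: 600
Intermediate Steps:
D(N, l) = -12
B(q) = 8 (B(q) = 6 + 2 = 8)
(B(-3) + D(6, -9))*(-150) = (8 - 12)*(-150) = -4*(-150) = 600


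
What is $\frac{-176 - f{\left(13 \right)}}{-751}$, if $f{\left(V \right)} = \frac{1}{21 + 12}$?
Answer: $\frac{5809}{24783} \approx 0.23439$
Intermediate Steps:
$f{\left(V \right)} = \frac{1}{33}$
$\frac{-176 - f{\left(13 \right)}}{-751} = \frac{-176 - \frac{1}{33}}{-751} = \left(-176 - \frac{1}{33}\right) \left(- \frac{1}{751}\right) = \left(- \frac{5809}{33}\right) \left(- \frac{1}{751}\right) = \frac{5809}{24783}$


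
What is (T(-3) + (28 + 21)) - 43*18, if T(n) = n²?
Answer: -716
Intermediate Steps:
(T(-3) + (28 + 21)) - 43*18 = ((-3)² + (28 + 21)) - 43*18 = (9 + 49) - 774 = 58 - 774 = -716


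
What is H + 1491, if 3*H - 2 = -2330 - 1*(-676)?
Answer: 2821/3 ≈ 940.33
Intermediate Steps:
H = -1652/3 (H = 2/3 + (-2330 - 1*(-676))/3 = 2/3 + (-2330 + 676)/3 = 2/3 + (1/3)*(-1654) = 2/3 - 1654/3 = -1652/3 ≈ -550.67)
H + 1491 = -1652/3 + 1491 = 2821/3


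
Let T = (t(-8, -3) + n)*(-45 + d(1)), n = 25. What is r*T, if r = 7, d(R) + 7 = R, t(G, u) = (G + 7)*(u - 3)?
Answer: -11067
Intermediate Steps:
t(G, u) = (-3 + u)*(7 + G) (t(G, u) = (7 + G)*(-3 + u) = (-3 + u)*(7 + G))
d(R) = -7 + R
T = -1581 (T = ((-21 - 3*(-8) + 7*(-3) - 8*(-3)) + 25)*(-45 + (-7 + 1)) = ((-21 + 24 - 21 + 24) + 25)*(-45 - 6) = (6 + 25)*(-51) = 31*(-51) = -1581)
r*T = 7*(-1581) = -11067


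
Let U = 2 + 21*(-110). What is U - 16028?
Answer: -18336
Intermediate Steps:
U = -2308 (U = 2 - 2310 = -2308)
U - 16028 = -2308 - 16028 = -18336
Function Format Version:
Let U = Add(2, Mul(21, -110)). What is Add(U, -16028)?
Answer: -18336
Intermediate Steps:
U = -2308 (U = Add(2, -2310) = -2308)
Add(U, -16028) = Add(-2308, -16028) = -18336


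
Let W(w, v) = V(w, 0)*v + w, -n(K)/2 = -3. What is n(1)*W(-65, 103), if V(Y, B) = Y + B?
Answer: -40560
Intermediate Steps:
V(Y, B) = B + Y
n(K) = 6 (n(K) = -2*(-3) = 6)
W(w, v) = w + v*w (W(w, v) = (0 + w)*v + w = w*v + w = v*w + w = w + v*w)
n(1)*W(-65, 103) = 6*(-65*(1 + 103)) = 6*(-65*104) = 6*(-6760) = -40560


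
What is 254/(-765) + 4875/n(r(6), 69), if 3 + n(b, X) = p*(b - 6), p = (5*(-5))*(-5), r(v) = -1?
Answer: -3952387/671670 ≈ -5.8844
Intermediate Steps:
p = 125 (p = -25*(-5) = 125)
n(b, X) = -753 + 125*b (n(b, X) = -3 + 125*(b - 6) = -3 + 125*(-6 + b) = -3 + (-750 + 125*b) = -753 + 125*b)
254/(-765) + 4875/n(r(6), 69) = 254/(-765) + 4875/(-753 + 125*(-1)) = 254*(-1/765) + 4875/(-753 - 125) = -254/765 + 4875/(-878) = -254/765 + 4875*(-1/878) = -254/765 - 4875/878 = -3952387/671670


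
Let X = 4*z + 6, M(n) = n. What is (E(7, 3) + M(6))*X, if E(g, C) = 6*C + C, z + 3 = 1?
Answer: -54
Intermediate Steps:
z = -2 (z = -3 + 1 = -2)
E(g, C) = 7*C
X = -2 (X = 4*(-2) + 6 = -8 + 6 = -2)
(E(7, 3) + M(6))*X = (7*3 + 6)*(-2) = (21 + 6)*(-2) = 27*(-2) = -54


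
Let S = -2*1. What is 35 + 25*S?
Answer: -15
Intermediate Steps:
S = -2
35 + 25*S = 35 + 25*(-2) = 35 - 50 = -15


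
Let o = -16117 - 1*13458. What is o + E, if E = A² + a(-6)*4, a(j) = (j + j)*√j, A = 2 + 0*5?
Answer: -29571 - 48*I*√6 ≈ -29571.0 - 117.58*I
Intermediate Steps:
A = 2 (A = 2 + 0 = 2)
a(j) = 2*j^(3/2) (a(j) = (2*j)*√j = 2*j^(3/2))
E = 4 - 48*I*√6 (E = 2² + (2*(-6)^(3/2))*4 = 4 + (2*(-6*I*√6))*4 = 4 - 12*I*√6*4 = 4 - 48*I*√6 ≈ 4.0 - 117.58*I)
o = -29575 (o = -16117 - 13458 = -29575)
o + E = -29575 + (4 - 48*I*√6) = -29571 - 48*I*√6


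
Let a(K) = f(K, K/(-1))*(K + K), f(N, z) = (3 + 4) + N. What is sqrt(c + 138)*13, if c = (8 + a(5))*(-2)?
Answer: 13*I*sqrt(118) ≈ 141.22*I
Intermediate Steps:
f(N, z) = 7 + N
a(K) = 2*K*(7 + K) (a(K) = (7 + K)*(K + K) = (7 + K)*(2*K) = 2*K*(7 + K))
c = -256 (c = (8 + 2*5*(7 + 5))*(-2) = (8 + 2*5*12)*(-2) = (8 + 120)*(-2) = 128*(-2) = -256)
sqrt(c + 138)*13 = sqrt(-256 + 138)*13 = sqrt(-118)*13 = (I*sqrt(118))*13 = 13*I*sqrt(118)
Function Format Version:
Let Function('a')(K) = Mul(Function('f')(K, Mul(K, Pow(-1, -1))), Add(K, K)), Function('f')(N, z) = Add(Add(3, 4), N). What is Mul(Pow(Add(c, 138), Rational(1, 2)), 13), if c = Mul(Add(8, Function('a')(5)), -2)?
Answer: Mul(13, I, Pow(118, Rational(1, 2))) ≈ Mul(141.22, I)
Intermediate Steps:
Function('f')(N, z) = Add(7, N)
Function('a')(K) = Mul(2, K, Add(7, K)) (Function('a')(K) = Mul(Add(7, K), Add(K, K)) = Mul(Add(7, K), Mul(2, K)) = Mul(2, K, Add(7, K)))
c = -256 (c = Mul(Add(8, Mul(2, 5, Add(7, 5))), -2) = Mul(Add(8, Mul(2, 5, 12)), -2) = Mul(Add(8, 120), -2) = Mul(128, -2) = -256)
Mul(Pow(Add(c, 138), Rational(1, 2)), 13) = Mul(Pow(Add(-256, 138), Rational(1, 2)), 13) = Mul(Pow(-118, Rational(1, 2)), 13) = Mul(Mul(I, Pow(118, Rational(1, 2))), 13) = Mul(13, I, Pow(118, Rational(1, 2)))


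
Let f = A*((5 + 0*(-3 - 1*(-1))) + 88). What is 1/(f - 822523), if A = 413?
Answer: -1/784114 ≈ -1.2753e-6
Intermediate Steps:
f = 38409 (f = 413*((5 + 0*(-3 - 1*(-1))) + 88) = 413*((5 + 0*(-3 + 1)) + 88) = 413*((5 + 0*(-2)) + 88) = 413*((5 + 0) + 88) = 413*(5 + 88) = 413*93 = 38409)
1/(f - 822523) = 1/(38409 - 822523) = 1/(-784114) = -1/784114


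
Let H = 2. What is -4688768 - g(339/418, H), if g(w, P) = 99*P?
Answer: -4688966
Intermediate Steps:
-4688768 - g(339/418, H) = -4688768 - 99*2 = -4688768 - 1*198 = -4688768 - 198 = -4688966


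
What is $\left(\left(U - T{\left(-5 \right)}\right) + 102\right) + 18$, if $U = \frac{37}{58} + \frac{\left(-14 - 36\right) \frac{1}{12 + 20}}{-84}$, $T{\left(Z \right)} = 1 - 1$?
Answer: $\frac{4702709}{38976} \approx 120.66$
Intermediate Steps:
$T{\left(Z \right)} = 0$
$U = \frac{25589}{38976}$ ($U = 37 \cdot \frac{1}{58} + - \frac{50}{32} \left(- \frac{1}{84}\right) = \frac{37}{58} + \left(-50\right) \frac{1}{32} \left(- \frac{1}{84}\right) = \frac{37}{58} - - \frac{25}{1344} = \frac{37}{58} + \frac{25}{1344} = \frac{25589}{38976} \approx 0.65653$)
$\left(\left(U - T{\left(-5 \right)}\right) + 102\right) + 18 = \left(\left(\frac{25589}{38976} - 0\right) + 102\right) + 18 = \left(\left(\frac{25589}{38976} + 0\right) + 102\right) + 18 = \left(\frac{25589}{38976} + 102\right) + 18 = \frac{4001141}{38976} + 18 = \frac{4702709}{38976}$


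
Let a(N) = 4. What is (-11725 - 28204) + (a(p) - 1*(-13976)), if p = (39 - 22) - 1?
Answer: -25949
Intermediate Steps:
p = 16 (p = 17 - 1 = 16)
(-11725 - 28204) + (a(p) - 1*(-13976)) = (-11725 - 28204) + (4 - 1*(-13976)) = -39929 + (4 + 13976) = -39929 + 13980 = -25949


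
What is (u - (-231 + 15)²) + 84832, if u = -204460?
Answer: -166284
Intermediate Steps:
(u - (-231 + 15)²) + 84832 = (-204460 - (-231 + 15)²) + 84832 = (-204460 - 1*(-216)²) + 84832 = (-204460 - 1*46656) + 84832 = (-204460 - 46656) + 84832 = -251116 + 84832 = -166284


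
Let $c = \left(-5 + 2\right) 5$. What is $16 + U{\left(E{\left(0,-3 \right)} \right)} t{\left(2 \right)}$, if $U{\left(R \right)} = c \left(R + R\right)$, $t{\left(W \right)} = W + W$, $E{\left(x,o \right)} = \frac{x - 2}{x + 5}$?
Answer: $64$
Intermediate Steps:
$E{\left(x,o \right)} = \frac{-2 + x}{5 + x}$
$c = -15$ ($c = \left(-3\right) 5 = -15$)
$t{\left(W \right)} = 2 W$
$U{\left(R \right)} = - 30 R$ ($U{\left(R \right)} = - 15 \left(R + R\right) = - 15 \cdot 2 R = - 30 R$)
$16 + U{\left(E{\left(0,-3 \right)} \right)} t{\left(2 \right)} = 16 + - 30 \frac{-2 + 0}{5 + 0} \cdot 2 \cdot 2 = 16 + - 30 \cdot \frac{1}{5} \left(-2\right) 4 = 16 + \left(-30\right) \left(- \frac{2}{5}\right) 4 = 16 + 12 \cdot 4 = 16 + 48 = 64$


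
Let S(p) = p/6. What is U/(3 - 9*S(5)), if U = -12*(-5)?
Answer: -40/3 ≈ -13.333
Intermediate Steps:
S(p) = p/6 (S(p) = p*(⅙) = p/6)
U = 60
U/(3 - 9*S(5)) = 60/(3 - 3*5/2) = 60/(3 - 9*⅚) = 60/(3 - 15/2) = 60/(-9/2) = 60*(-2/9) = -40/3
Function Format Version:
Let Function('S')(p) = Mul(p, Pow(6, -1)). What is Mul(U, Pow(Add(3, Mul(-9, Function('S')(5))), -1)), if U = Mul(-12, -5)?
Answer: Rational(-40, 3) ≈ -13.333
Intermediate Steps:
Function('S')(p) = Mul(Rational(1, 6), p) (Function('S')(p) = Mul(p, Rational(1, 6)) = Mul(Rational(1, 6), p))
U = 60
Mul(U, Pow(Add(3, Mul(-9, Function('S')(5))), -1)) = Mul(60, Pow(Add(3, Mul(-9, Mul(Rational(1, 6), 5))), -1)) = Mul(60, Pow(Add(3, Mul(-9, Rational(5, 6))), -1)) = Mul(60, Pow(Add(3, Rational(-15, 2)), -1)) = Mul(60, Pow(Rational(-9, 2), -1)) = Mul(60, Rational(-2, 9)) = Rational(-40, 3)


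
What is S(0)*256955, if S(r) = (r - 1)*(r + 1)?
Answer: -256955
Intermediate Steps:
S(r) = (1 + r)*(-1 + r) (S(r) = (-1 + r)*(1 + r) = (1 + r)*(-1 + r))
S(0)*256955 = (-1 + 0²)*256955 = (-1 + 0)*256955 = -1*256955 = -256955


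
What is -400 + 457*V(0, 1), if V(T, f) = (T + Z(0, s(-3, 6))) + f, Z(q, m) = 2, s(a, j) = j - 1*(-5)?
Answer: 971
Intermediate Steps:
s(a, j) = 5 + j (s(a, j) = j + 5 = 5 + j)
V(T, f) = 2 + T + f (V(T, f) = (T + 2) + f = (2 + T) + f = 2 + T + f)
-400 + 457*V(0, 1) = -400 + 457*(2 + 0 + 1) = -400 + 457*3 = -400 + 1371 = 971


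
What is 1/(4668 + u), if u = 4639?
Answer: 1/9307 ≈ 0.00010745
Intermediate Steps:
1/(4668 + u) = 1/(4668 + 4639) = 1/9307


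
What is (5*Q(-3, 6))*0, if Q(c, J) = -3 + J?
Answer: 0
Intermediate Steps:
(5*Q(-3, 6))*0 = (5*(-3 + 6))*0 = (5*3)*0 = 15*0 = 0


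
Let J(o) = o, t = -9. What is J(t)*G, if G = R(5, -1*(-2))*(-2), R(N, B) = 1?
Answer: 18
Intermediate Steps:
G = -2 (G = 1*(-2) = -2)
J(t)*G = -9*(-2) = 18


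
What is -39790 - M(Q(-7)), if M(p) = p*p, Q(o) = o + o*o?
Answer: -41554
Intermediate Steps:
Q(o) = o + o²
M(p) = p²
-39790 - M(Q(-7)) = -39790 - (-7*(1 - 7))² = -39790 - (-7*(-6))² = -39790 - 1*42² = -39790 - 1*1764 = -39790 - 1764 = -41554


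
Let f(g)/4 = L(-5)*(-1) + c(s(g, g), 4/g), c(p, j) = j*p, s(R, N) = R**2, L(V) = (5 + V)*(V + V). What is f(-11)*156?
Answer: -27456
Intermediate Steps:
L(V) = 2*V*(5 + V) (L(V) = (5 + V)*(2*V) = 2*V*(5 + V))
f(g) = 16*g (f(g) = 4*((2*(-5)*(5 - 5))*(-1) + (4/g)*g**2) = 4*((2*(-5)*0)*(-1) + 4*g) = 4*(0*(-1) + 4*g) = 4*(0 + 4*g) = 4*(4*g) = 16*g)
f(-11)*156 = (16*(-11))*156 = -176*156 = -27456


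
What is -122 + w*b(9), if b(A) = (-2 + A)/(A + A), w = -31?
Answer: -2413/18 ≈ -134.06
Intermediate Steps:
b(A) = (-2 + A)/(2*A) (b(A) = (-2 + A)/((2*A)) = (-2 + A)*(1/(2*A)) = (-2 + A)/(2*A))
-122 + w*b(9) = -122 - 31*(-2 + 9)/(2*9) = -122 - 31*7/(2*9) = -122 - 31*7/18 = -122 - 217/18 = -2413/18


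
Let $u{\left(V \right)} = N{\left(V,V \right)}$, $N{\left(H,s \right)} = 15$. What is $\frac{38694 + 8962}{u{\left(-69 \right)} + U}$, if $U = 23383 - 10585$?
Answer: $\frac{47656}{12813} \approx 3.7193$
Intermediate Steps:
$U = 12798$ ($U = 23383 - 10585 = 12798$)
$u{\left(V \right)} = 15$
$\frac{38694 + 8962}{u{\left(-69 \right)} + U} = \frac{38694 + 8962}{15 + 12798} = \frac{47656}{12813}$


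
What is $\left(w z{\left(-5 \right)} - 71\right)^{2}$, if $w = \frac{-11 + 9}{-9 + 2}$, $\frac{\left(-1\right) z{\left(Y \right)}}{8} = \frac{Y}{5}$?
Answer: $\frac{231361}{49} \approx 4721.7$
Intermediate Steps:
$z{\left(Y \right)} = - \frac{8 Y}{5}$ ($z{\left(Y \right)} = - 8 \frac{Y}{5} = - \frac{8 Y}{5}$)
$w = \frac{2}{7}$ ($w = - \frac{2}{-7} = \left(-2\right) \left(- \frac{1}{7}\right) = \frac{2}{7} \approx 0.28571$)
$\left(w z{\left(-5 \right)} - 71\right)^{2} = \left(\frac{2 \left(\left(- \frac{8}{5}\right) \left(-5\right)\right)}{7} - 71\right)^{2} = \left(\frac{2}{7} \cdot 8 - 71\right)^{2} = \left(\frac{16}{7} - 71\right)^{2} = \left(- \frac{481}{7}\right)^{2} = \frac{231361}{49}$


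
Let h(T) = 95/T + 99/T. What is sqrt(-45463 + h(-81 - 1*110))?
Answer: I*sqrt(1658572757)/191 ≈ 213.22*I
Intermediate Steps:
h(T) = 194/T
sqrt(-45463 + h(-81 - 1*110)) = sqrt(-45463 + 194/(-81 - 1*110)) = sqrt(-45463 + 194/(-81 - 110)) = sqrt(-45463 + 194/(-191)) = sqrt(-45463 + 194*(-1/191)) = sqrt(-45463 - 194/191) = sqrt(-8683627/191) = I*sqrt(1658572757)/191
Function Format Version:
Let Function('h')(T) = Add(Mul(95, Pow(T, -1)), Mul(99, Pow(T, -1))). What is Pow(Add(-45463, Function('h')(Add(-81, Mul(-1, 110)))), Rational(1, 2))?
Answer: Mul(Rational(1, 191), I, Pow(1658572757, Rational(1, 2))) ≈ Mul(213.22, I)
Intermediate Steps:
Function('h')(T) = Mul(194, Pow(T, -1))
Pow(Add(-45463, Function('h')(Add(-81, Mul(-1, 110)))), Rational(1, 2)) = Pow(Add(-45463, Mul(194, Pow(Add(-81, Mul(-1, 110)), -1))), Rational(1, 2)) = Pow(Add(-45463, Mul(194, Pow(Add(-81, -110), -1))), Rational(1, 2)) = Pow(Add(-45463, Mul(194, Pow(-191, -1))), Rational(1, 2)) = Pow(Add(-45463, Mul(194, Rational(-1, 191))), Rational(1, 2)) = Pow(Add(-45463, Rational(-194, 191)), Rational(1, 2)) = Pow(Rational(-8683627, 191), Rational(1, 2)) = Mul(Rational(1, 191), I, Pow(1658572757, Rational(1, 2)))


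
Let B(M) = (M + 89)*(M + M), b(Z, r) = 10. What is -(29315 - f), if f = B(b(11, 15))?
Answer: -27335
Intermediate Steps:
B(M) = 2*M*(89 + M) (B(M) = (89 + M)*(2*M) = 2*M*(89 + M))
f = 1980 (f = 2*10*(89 + 10) = 2*10*99 = 1980)
-(29315 - f) = -(29315 - 1*1980) = -(29315 - 1980) = -1*27335 = -27335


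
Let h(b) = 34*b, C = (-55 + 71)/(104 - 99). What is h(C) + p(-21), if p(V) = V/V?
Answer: 549/5 ≈ 109.80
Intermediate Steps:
C = 16/5 ≈ 3.2000
p(V) = 1
h(C) + p(-21) = 34*(16/5) + 1 = 544/5 + 1 = 549/5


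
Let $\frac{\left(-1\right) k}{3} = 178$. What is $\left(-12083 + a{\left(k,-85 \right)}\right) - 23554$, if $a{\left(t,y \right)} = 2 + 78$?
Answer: $-35557$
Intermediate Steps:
$k = -534$ ($k = \left(-3\right) 178 = -534$)
$a{\left(t,y \right)} = 80$
$\left(-12083 + a{\left(k,-85 \right)}\right) - 23554 = \left(-12083 + 80\right) - 23554 = -12003 - 23554 = -35557$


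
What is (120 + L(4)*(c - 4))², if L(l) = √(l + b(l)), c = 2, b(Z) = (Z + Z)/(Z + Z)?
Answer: 14420 - 480*√5 ≈ 13347.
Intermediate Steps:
b(Z) = 1 (b(Z) = (2*Z)/((2*Z)) = (2*Z)*(1/(2*Z)) = 1)
L(l) = √(1 + l) (L(l) = √(l + 1) = √(1 + l))
(120 + L(4)*(c - 4))² = (120 + √(1 + 4)*(2 - 4))² = (120 + √5*(-2))² = (120 - 2*√5)²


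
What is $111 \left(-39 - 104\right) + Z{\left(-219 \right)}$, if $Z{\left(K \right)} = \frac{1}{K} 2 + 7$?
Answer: $- \frac{3474656}{219} \approx -15866.0$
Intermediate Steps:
$Z{\left(K \right)} = 7 + \frac{2}{K}$ ($Z{\left(K \right)} = \frac{2}{K} + 7 = 7 + \frac{2}{K}$)
$111 \left(-39 - 104\right) + Z{\left(-219 \right)} = 111 \left(-39 - 104\right) + \left(7 + \frac{2}{-219}\right) = 111 \left(-143\right) + \left(7 + 2 \left(- \frac{1}{219}\right)\right) = -15873 + \left(7 - \frac{2}{219}\right) = -15873 + \frac{1531}{219} = - \frac{3474656}{219}$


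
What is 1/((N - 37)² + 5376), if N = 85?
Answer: 1/7680 ≈ 0.00013021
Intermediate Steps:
1/((N - 37)² + 5376) = 1/((85 - 37)² + 5376) = 1/(48² + 5376) = 1/(2304 + 5376) = 1/7680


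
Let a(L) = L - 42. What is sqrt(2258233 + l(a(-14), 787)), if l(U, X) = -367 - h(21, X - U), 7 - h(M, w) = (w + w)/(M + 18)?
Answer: 37*sqrt(278733)/13 ≈ 1502.6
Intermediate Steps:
h(M, w) = 7 - 2*w/(18 + M) (h(M, w) = 7 - (w + w)/(M + 18) = 7 - 2*w/(18 + M))
a(L) = -42 + L
l(U, X) = -374 - 2*U/39 + 2*X/39 (l(U, X) = -367 - (126 - 2*(X - U) + 7*21)/(18 + 21) = -367 - (126 + (-2*X + 2*U) + 147)/39 = -367 - (273 - 2*X + 2*U)/39 = -367 - (7 - 2*X/39 + 2*U/39) = -367 + (-7 - 2*U/39 + 2*X/39) = -374 - 2*U/39 + 2*X/39)
sqrt(2258233 + l(a(-14), 787)) = sqrt(2258233 + (-374 - 2*(-42 - 14)/39 + (2/39)*787)) = sqrt(2258233 + (-374 - 2/39*(-56) + 1574/39)) = sqrt(2258233 + (-374 + 112/39 + 1574/39)) = sqrt(2258233 - 4300/13) = sqrt(29352729/13) = 37*sqrt(278733)/13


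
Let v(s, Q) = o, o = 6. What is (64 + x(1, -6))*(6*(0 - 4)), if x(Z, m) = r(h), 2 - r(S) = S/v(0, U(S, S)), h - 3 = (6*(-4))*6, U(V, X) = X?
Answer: -2148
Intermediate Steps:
v(s, Q) = 6
h = -141 (h = 3 + (6*(-4))*6 = 3 - 24*6 = 3 - 144 = -141)
r(S) = 2 - S/6
x(Z, m) = 51/2 (x(Z, m) = 2 - ⅙*(-141) = 2 + 47/2 = 51/2)
(64 + x(1, -6))*(6*(0 - 4)) = (64 + 51/2)*(6*(0 - 4)) = 179*(6*(-4))/2 = (179/2)*(-24) = -2148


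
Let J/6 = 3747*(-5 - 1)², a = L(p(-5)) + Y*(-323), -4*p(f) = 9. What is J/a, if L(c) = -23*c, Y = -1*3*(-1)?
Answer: -1079136/1223 ≈ -882.37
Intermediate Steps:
p(f) = -9/4 (p(f) = -¼*9 = -9/4)
Y = 3 (Y = -3*(-1) = 3)
a = -3669/4 (a = -23*(-9/4) + 3*(-323) = 207/4 - 969 = -3669/4 ≈ -917.25)
J = 809352 (J = 6*(3747*(-5 - 1)²) = 6*(3747*(-6)²) = 6*(3747*36) = 6*134892 = 809352)
J/a = 809352/(-3669/4) = 809352*(-4/3669) = -1079136/1223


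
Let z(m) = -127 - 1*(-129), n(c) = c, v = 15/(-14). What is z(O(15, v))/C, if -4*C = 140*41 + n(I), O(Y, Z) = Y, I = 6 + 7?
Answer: -8/5753 ≈ -0.0013906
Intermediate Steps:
I = 13
v = -15/14 (v = 15*(-1/14) = -15/14 ≈ -1.0714)
z(m) = 2 (z(m) = -127 + 129 = 2)
C = -5753/4 (C = -(140*41 + 13)/4 = -(5740 + 13)/4 = -1/4*5753 = -5753/4 ≈ -1438.3)
z(O(15, v))/C = 2/(-5753/4) = 2*(-4/5753) = -8/5753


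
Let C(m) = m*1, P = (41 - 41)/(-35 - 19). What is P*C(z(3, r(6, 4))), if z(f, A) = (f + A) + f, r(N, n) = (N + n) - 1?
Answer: 0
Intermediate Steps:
r(N, n) = -1 + N + n
z(f, A) = A + 2*f (z(f, A) = (A + f) + f = A + 2*f)
P = 0 (P = 0/(-54) = 0*(-1/54) = 0)
C(m) = m
P*C(z(3, r(6, 4))) = 0*((-1 + 6 + 4) + 2*3) = 0*(9 + 6) = 0*15 = 0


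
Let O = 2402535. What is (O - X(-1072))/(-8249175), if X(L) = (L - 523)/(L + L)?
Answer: -1030206689/3537246240 ≈ -0.29125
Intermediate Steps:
X(L) = (-523 + L)/(2*L) (X(L) = (-523 + L)/((2*L)) = (-523 + L)*(1/(2*L)) = (-523 + L)/(2*L))
(O - X(-1072))/(-8249175) = (2402535 - (-523 - 1072)/(2*(-1072)))/(-8249175) = (2402535 - (-1)*(-1595)/(2*1072))*(-1/8249175) = (2402535 - 1*1595/2144)*(-1/8249175) = (2402535 - 1595/2144)*(-1/8249175) = (5151033445/2144)*(-1/8249175) = -1030206689/3537246240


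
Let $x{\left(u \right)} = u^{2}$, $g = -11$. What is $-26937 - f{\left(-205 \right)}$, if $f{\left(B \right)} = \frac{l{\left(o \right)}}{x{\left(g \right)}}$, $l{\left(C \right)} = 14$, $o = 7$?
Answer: $- \frac{3259391}{121} \approx -26937.0$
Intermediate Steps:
$f{\left(B \right)} = \frac{14}{121}$ ($f{\left(B \right)} = \frac{14}{\left(-11\right)^{2}} = \frac{14}{121}$)
$-26937 - f{\left(-205 \right)} = -26937 - \frac{14}{121} = - \frac{3259391}{121}$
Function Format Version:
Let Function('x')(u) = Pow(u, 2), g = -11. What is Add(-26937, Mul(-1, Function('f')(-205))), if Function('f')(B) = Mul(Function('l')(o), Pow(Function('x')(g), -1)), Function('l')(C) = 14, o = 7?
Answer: Rational(-3259391, 121) ≈ -26937.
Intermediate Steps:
Function('f')(B) = Rational(14, 121) (Function('f')(B) = Mul(14, Pow(Pow(-11, 2), -1)) = Mul(14, Pow(121, -1)) = Mul(14, Rational(1, 121)) = Rational(14, 121))
Add(-26937, Mul(-1, Function('f')(-205))) = Add(-26937, Mul(-1, Rational(14, 121))) = Add(-26937, Rational(-14, 121)) = Rational(-3259391, 121)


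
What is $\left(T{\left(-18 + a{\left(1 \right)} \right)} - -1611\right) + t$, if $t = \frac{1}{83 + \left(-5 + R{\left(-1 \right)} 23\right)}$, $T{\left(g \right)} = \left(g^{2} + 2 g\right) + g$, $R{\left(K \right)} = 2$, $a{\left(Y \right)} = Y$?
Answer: $\frac{229277}{124} \approx 1849.0$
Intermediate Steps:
$T{\left(g \right)} = g^{2} + 3 g$
$t = \frac{1}{124}$ ($t = \frac{1}{83 + \left(-5 + 2 \cdot 23\right)} = \frac{1}{83 + \left(-5 + 46\right)} = \frac{1}{83 + 41} = \frac{1}{124} \approx 0.0080645$)
$\left(T{\left(-18 + a{\left(1 \right)} \right)} - -1611\right) + t = \left(\left(-18 + 1\right) \left(3 + \left(-18 + 1\right)\right) - -1611\right) + \frac{1}{124} = \left(- 17 \left(3 - 17\right) + 1611\right) + \frac{1}{124} = \left(\left(-17\right) \left(-14\right) + 1611\right) + \frac{1}{124} = \left(238 + 1611\right) + \frac{1}{124} = 1849 + \frac{1}{124} = \frac{229277}{124}$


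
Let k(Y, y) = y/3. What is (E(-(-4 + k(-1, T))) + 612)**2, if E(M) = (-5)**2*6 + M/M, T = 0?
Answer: 582169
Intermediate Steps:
k(Y, y) = y/3 (k(Y, y) = y*(1/3) = y/3)
E(M) = 151 (E(M) = 25*6 + 1 = 150 + 1 = 151)
(E(-(-4 + k(-1, T))) + 612)**2 = (151 + 612)**2 = 763**2 = 582169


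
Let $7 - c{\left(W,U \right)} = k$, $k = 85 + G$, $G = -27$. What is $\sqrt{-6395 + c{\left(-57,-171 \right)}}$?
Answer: $i \sqrt{6446} \approx 80.287 i$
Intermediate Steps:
$k = 58$ ($k = 85 - 27 = 58$)
$c{\left(W,U \right)} = -51$ ($c{\left(W,U \right)} = 7 - 58 = -51$)
$\sqrt{-6395 + c{\left(-57,-171 \right)}} = \sqrt{-6395 - 51} = \sqrt{-6446} = i \sqrt{6446}$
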